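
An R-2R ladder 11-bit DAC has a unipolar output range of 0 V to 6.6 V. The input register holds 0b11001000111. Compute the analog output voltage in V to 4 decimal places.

5.1788 V

LSB = 6.6 V / 2^11 = 3.223 mV.
Code 0b11001000111 = 1607 decimal.
V_out = 0 + 1607 × 0.00322266 V = 5.17881 V.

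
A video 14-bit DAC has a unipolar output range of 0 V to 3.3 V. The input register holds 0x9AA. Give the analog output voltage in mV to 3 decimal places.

498.303 mV

LSB = 3.3 V / 2^14 = 201.42 µV.
Code 0x9AA = 2474 decimal.
V_out = 0 + 2474 × 0.000201416 V = 0.498303 V.
= 498.303 mV.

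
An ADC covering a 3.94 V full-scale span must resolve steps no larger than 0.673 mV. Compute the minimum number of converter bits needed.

13 bits

Number of steps required ≥ 3.94 V / 0.673 mV = 5854.38.
Need 2^N ≥ 5854.38; 2^12 = 4096, 2^13 = 8192.
Minimum N = 13.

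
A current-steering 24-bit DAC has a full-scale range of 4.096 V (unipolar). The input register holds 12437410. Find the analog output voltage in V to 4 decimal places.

LSB = 4.096 V / 2^24 = 0.24 µV.
V_out = 0 + 12437410 × 2.44141e-07 V = 3.03648 V.

3.0365 V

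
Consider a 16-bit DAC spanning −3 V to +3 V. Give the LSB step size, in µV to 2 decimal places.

91.55 µV

Full-scale span = 6 V.
LSB = 6 / 2^16 = 6 / 65536 = 9.15527e-05 V = 91.55 µV.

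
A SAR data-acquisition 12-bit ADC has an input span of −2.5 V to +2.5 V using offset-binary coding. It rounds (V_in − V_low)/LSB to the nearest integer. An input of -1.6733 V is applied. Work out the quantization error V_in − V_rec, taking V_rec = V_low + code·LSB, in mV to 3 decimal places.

0.284 mV

Step size: 5 V ÷ 2^12 = 1.221 mV.
(V_in − V_low)/LSB = (-1.6733 − (−2.5))/0.0012207 = 677.2326 → code 677 (round).
Reconstructed: -1.673584 V.
Error = -1.6733 − (−1.673584) = 0.000283984 V = 0.284 mV.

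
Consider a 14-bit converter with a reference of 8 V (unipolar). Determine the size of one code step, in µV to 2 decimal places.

Full-scale span = 8 V.
LSB = 8 / 2^14 = 8 / 16384 = 0.000488281 V = 488.28 µV.

488.28 µV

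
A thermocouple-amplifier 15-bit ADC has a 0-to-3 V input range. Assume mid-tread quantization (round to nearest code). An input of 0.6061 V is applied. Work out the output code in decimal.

With 32768 levels over 3 V, one step is 91.55 µV.
Input sits at 6620.228 steps above V_low.
round(6620.228) = 6620.

code 6620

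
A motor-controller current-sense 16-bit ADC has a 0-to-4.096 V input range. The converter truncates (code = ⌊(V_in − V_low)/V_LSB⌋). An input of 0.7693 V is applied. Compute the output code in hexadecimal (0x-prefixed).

code 0x3014 (decimal 12308)

Full-scale span = 4.096 V; LSB = 4.096/2^16 = 62.50 µV.
(0.7693 − 0) / 6.25e-05 = 12308.800 LSBs.
⌊·⌋(12308.800) = 12308.
In hexadecimal (0x-prefixed): 0x3014.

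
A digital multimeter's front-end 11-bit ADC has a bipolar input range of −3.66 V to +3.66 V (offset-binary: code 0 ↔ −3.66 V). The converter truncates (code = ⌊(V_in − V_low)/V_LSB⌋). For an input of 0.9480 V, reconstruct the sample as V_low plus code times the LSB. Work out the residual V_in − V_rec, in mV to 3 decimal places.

0.832 mV

LSB = 7.32/2^11 = 3.574 mV.
(0.9480 − (−3.66))/0.00357422 = 1289.2328; ⌊·⌋ gives code 1289.
Code 1289 maps back to (−3.66) + 1289×0.00357422 V = 0.94716797 V.
Difference: 0.000832031 V → 0.832 mV.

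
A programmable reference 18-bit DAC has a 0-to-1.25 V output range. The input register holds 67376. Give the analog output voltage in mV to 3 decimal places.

321.274 mV

LSB = 1.25 V / 2^18 = 4.77 µV.
V_out = 0 + 67376 × 4.76837e-06 V = 0.321274 V.
= 321.274 mV.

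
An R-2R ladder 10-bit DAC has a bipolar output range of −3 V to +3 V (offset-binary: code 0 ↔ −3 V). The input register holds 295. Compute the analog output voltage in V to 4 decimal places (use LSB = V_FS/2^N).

LSB = 6 V / 2^10 = 5.859 mV.
V_out = (−3) + 295 × 0.00585938 V = -1.27148 V.

-1.2715 V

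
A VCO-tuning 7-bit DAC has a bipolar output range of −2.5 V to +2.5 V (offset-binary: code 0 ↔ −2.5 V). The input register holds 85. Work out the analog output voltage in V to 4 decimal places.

0.8203 V

LSB = 5 V / 2^7 = 39.062 mV.
V_out = (−2.5) + 85 × 0.0390625 V = 0.820312 V.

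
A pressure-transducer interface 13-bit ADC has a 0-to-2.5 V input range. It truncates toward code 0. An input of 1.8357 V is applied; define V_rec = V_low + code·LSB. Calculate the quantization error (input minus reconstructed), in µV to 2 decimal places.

67.68 µV

Step size: 2.5 V ÷ 2^13 = 305.18 µV.
Scaled input = 6015.2218 LSBs, so code = 6015.
V_rec = 0 + 6015·0.000305176 = 1.8356323 V.
Difference: 6.76758e-05 V → 67.68 µV.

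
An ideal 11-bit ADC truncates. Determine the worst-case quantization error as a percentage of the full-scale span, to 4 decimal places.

0.0488 %

Truncating → worst-case error = 1 LSB = V_FS/2^11, so 100/2048 = 0.0488281 % of full scale.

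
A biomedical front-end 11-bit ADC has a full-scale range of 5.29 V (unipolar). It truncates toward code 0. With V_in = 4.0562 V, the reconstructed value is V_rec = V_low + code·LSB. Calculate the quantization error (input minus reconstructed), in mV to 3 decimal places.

0.878 mV

Step size: 5.29 V ÷ 2^11 = 2.583 mV.
Scaled input = 1570.3398 LSBs, so code = 1570.
Code 1570 maps back to 0 + 1570×0.00258301 V = 4.0553223 V.
Error = 4.0562 − 4.0553223 = 0.000877734 V = 0.878 mV.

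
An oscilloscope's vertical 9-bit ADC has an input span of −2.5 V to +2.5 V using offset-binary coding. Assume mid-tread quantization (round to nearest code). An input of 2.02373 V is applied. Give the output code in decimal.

LSB = 5 V / 512 = 9.766 mV.
Input sits at 463.230 steps above V_low.
Round → code 463.

code 463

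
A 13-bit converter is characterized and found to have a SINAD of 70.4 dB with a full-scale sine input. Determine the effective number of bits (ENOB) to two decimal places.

11.40 bits

ENOB = (SINAD − 1.76) / 6.02 = (70.4 − 1.76)/6.02 = 11.402.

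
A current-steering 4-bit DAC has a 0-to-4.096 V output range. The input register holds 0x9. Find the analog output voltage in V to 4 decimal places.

LSB = 4.096 V / 2^4 = 256.000 mV.
Code 0x9 = 9 decimal.
V_out = 0 + 9 × 0.256 V = 2.304 V.

2.3040 V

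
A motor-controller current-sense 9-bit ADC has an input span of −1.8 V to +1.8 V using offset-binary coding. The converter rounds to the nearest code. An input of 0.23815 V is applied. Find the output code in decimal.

Full-scale span = 3.6 V; LSB = 3.6/2^9 = 7.031 mV.
(V_in − V_low)/LSB = (0.23815 − (−1.8)) / 0.00703125 = 289.870.
round(289.870) = 290.

code 290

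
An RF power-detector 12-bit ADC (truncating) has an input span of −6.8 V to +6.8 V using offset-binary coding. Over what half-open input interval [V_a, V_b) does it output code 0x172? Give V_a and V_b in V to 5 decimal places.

[-5.57148 V, -5.56816 V)

LSB = 13.6/2^12 = 3.320 mV.
Code 0x172 = 370 decimal.
V_a = V_low + 370·LSB = -5.57148 V; V_b = V_low + 371·LSB = -5.56816 V.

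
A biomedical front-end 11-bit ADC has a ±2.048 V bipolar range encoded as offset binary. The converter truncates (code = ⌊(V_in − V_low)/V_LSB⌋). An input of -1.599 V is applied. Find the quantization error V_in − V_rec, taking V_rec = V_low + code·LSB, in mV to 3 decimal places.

1.000 mV

LSB = 4.096/2^11 = 2.000 mV.
(V_in − V_low)/LSB = (-1.599 − (−2.048))/0.002 = 224.5000 → code 224 (floor).
Reconstructed: -1.6 V.
Error = -1.599 − (−1.6) = 0.001 V = 1.000 mV.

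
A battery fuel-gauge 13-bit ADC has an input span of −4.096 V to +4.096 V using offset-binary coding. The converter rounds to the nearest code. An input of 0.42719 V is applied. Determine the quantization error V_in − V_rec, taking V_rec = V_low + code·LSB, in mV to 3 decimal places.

0.190 mV

One LSB is 8.192 V / 8192 = 1.000 mV.
(0.42719 − (−4.096))/0.001 = 4523.1900; round gives code 4523.
V_rec = (−4.096) + 4523·0.001 = 0.427 V.
V_in − V_rec = 0.00019 V = 0.190 mV.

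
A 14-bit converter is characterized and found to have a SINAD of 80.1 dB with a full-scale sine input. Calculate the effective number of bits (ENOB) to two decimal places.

13.01 bits

ENOB = (SINAD − 1.76) / 6.02 = (80.1 − 1.76)/6.02 = 13.013.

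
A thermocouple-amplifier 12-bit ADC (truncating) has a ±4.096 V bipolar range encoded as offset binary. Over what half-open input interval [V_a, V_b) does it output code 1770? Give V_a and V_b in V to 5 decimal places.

LSB = 8.192/2^12 = 2.000 mV.
V_a = V_low + 1770·LSB = -0.556 V; V_b = V_low + 1771·LSB = -0.554 V.

[-0.55600 V, -0.55400 V)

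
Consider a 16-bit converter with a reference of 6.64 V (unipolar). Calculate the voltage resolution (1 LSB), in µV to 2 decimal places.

101.32 µV

Full-scale span = 6.64 V.
LSB = 6.64 / 2^16 = 6.64 / 65536 = 0.000101318 V = 101.32 µV.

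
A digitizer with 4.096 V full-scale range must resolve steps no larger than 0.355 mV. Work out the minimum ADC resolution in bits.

14 bits

Number of steps required ≥ 4.096 V / 0.355 mV = 11538.03.
Need 2^N ≥ 11538.03; 2^13 = 8192, 2^14 = 16384.
Minimum N = 14.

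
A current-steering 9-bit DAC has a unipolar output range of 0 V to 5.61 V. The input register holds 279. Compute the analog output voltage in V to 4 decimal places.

LSB = 5.61 V / 2^9 = 10.957 mV.
V_out = 0 + 279 × 0.010957 V = 3.05701 V.

3.0570 V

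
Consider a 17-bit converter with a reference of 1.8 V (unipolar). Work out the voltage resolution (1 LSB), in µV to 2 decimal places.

Full-scale span = 1.8 V.
LSB = 1.8 / 2^17 = 1.8 / 131072 = 1.37329e-05 V = 13.73 µV.

13.73 µV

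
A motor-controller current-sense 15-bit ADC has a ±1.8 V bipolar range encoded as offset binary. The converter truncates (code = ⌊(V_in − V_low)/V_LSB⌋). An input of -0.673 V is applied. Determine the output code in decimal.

With 32768 levels over 3.6 V, one step is 109.86 µV.
Input sits at 10258.204 steps above V_low.
⌊·⌋(10258.204) = 10258.

code 10258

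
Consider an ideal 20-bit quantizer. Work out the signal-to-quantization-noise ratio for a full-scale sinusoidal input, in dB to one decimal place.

122.2 dB

SNR ≈ 6.02·N + 1.76 dB = 6.02·20 + 1.76 = 122.16 dB.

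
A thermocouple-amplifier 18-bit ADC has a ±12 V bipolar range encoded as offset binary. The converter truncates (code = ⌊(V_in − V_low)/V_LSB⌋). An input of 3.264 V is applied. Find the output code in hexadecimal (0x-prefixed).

code 0x28B43 (decimal 166723)

Full-scale span = 24 V; LSB = 24/2^18 = 91.55 µV.
(3.264 − (−12)) / 9.15527e-05 = 166723.584 LSBs.
Floor → code 166723.
In hexadecimal (0x-prefixed): 0x28B43.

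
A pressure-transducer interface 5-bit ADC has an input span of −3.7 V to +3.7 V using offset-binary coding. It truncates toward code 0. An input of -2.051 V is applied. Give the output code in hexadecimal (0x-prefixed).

code 0x7 (decimal 7)

Full-scale span = 7.4 V; LSB = 7.4/2^5 = 231.250 mV.
Input sits at 7.131 steps above V_low.
So the output code is 7.
In hexadecimal (0x-prefixed): 0x7.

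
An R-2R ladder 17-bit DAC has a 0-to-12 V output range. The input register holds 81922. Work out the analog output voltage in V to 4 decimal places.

7.5002 V

LSB = 12 V / 2^17 = 91.55 µV.
V_out = 0 + 81922 × 9.15527e-05 V = 7.50018 V.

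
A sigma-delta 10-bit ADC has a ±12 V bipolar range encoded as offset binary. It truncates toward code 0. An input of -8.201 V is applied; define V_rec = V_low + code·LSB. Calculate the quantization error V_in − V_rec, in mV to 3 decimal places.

2.125 mV

LSB = 24/2^10 = 23.438 mV.
(-8.201 − (−12))/0.0234375 = 162.0907; ⌊·⌋ gives code 162.
V_rec = (−12) + 162·0.0234375 = -8.203125 V.
Error = -8.201 − (−8.203125) = 0.002125 V = 2.125 mV.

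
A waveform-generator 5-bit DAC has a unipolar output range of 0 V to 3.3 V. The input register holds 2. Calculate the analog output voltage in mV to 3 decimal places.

206.250 mV

LSB = 3.3 V / 2^5 = 103.125 mV.
V_out = 0 + 2 × 0.103125 V = 0.20625 V.
= 206.250 mV.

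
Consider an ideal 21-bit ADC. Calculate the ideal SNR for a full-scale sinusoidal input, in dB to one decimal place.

128.2 dB

SNR ≈ 6.02·N + 1.76 dB = 6.02·21 + 1.76 = 128.18 dB.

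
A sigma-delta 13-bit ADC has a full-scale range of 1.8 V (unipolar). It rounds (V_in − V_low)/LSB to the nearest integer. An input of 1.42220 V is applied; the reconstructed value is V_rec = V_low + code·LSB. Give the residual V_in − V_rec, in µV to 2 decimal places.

LSB = 1.8/2^13 = 219.73 µV.
(1.42220 − 0)/0.000219727 = 6472.5902; round gives code 6473.
V_rec = 0 + 6473·0.000219727 = 1.42229 V.
Difference: -9.00391e-05 V → -90.04 µV.

-90.04 µV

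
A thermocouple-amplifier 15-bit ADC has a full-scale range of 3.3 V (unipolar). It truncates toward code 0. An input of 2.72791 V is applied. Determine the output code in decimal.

code 27087

LSB = 3.3 V / 32768 = 100.71 µV.
Input sits at 27087.320 steps above V_low.
So the output code is 27087.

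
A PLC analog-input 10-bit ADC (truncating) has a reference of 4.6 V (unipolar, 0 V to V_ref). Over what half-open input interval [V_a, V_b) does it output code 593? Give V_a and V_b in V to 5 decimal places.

[2.66387 V, 2.66836 V)

LSB = 4.6/2^10 = 4.492 mV.
V_a = V_low + 593·LSB = 2.66387 V; V_b = V_low + 594·LSB = 2.66836 V.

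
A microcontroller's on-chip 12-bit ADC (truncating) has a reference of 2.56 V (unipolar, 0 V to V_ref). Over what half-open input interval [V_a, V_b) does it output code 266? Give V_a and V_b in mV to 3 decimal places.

[166.250 mV, 166.875 mV)

LSB = 2.56/2^12 = 0.625 mV.
V_a = V_low + 266·LSB = 0.16625 V; V_b = V_low + 267·LSB = 0.166875 V.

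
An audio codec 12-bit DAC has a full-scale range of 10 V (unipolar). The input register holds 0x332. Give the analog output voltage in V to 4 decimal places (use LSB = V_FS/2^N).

1.9971 V

LSB = 10 V / 2^12 = 2.441 mV.
Code 0x332 = 818 decimal.
V_out = 0 + 818 × 0.00244141 V = 1.99707 V.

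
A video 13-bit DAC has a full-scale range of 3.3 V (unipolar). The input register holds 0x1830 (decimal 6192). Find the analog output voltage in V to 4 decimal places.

2.4943 V

LSB = 3.3 V / 2^13 = 402.83 µV.
Code 0x1830 = 6192 decimal.
V_out = 0 + 6192 × 0.000402832 V = 2.49434 V.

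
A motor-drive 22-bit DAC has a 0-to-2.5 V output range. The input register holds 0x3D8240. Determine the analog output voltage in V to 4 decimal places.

2.4027 V

LSB = 2.5 V / 2^22 = 0.60 µV.
Code 0x3D8240 = 4031040 decimal.
V_out = 0 + 4031040 × 5.96046e-07 V = 2.40269 V.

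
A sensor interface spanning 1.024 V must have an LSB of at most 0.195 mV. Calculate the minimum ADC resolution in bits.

13 bits

Number of steps required ≥ 1.024 V / 0.195 mV = 5251.28.
Need 2^N ≥ 5251.28; 2^12 = 4096, 2^13 = 8192.
Minimum N = 13.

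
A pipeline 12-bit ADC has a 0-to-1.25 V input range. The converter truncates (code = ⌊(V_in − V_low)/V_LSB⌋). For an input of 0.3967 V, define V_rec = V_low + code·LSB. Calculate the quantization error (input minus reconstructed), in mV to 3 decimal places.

0.277 mV

LSB = 1.25/2^12 = 305.18 µV.
Scaled input = 1299.9066 LSBs, so code = 1299.
Code 1299 maps back to 0 + 1299×0.000305176 V = 0.39642334 V.
Difference: 0.00027666 V → 0.277 mV.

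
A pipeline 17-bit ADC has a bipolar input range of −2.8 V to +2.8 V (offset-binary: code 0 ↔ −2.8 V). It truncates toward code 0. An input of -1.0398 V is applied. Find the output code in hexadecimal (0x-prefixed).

LSB = 5.6 V / 131072 = 42.72 µV.
(V_in − V_low)/LSB = (-1.0398 − (−2.8)) / 4.27246e-05 = 41198.738.
Floor → code 41198.
In hexadecimal (0x-prefixed): 0xA0EE.

code 0xA0EE (decimal 41198)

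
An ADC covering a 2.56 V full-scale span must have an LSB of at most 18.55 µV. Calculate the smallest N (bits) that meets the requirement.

18 bits

Number of steps required ≥ 2.56 V / 18.55 µV = 138005.39.
Need 2^N ≥ 138005.39; 2^17 = 131072, 2^18 = 262144.
Minimum N = 18.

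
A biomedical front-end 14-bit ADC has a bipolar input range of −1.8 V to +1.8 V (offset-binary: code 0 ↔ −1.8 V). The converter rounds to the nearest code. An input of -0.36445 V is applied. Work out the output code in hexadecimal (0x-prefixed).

LSB = 3.6 V / 16384 = 219.73 µV.
(-0.36445 − (−1.8)) / 0.000219727 = 6533.348 LSBs.
round(6533.348) = 6533.
In hexadecimal (0x-prefixed): 0x1985.

code 0x1985 (decimal 6533)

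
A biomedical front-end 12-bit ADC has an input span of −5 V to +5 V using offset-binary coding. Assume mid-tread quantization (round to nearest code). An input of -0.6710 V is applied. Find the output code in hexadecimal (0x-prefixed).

code 0x6ED (decimal 1773)

LSB = 10 V / 4096 = 2.441 mV.
(-0.6710 − (−5)) / 0.00244141 = 1773.158 LSBs.
round(1773.158) = 1773.
In hexadecimal (0x-prefixed): 0x6ED.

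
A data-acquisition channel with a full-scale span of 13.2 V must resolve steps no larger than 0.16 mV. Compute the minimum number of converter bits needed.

Number of steps required ≥ 13.2 V / 0.16 mV = 82500.00.
Need 2^N ≥ 82500.00; 2^16 = 65536, 2^17 = 131072.
Minimum N = 17.

17 bits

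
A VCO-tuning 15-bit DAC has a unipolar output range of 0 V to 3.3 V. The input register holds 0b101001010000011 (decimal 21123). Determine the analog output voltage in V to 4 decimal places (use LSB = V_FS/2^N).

LSB = 3.3 V / 2^15 = 100.71 µV.
Code 0b101001010000011 = 21123 decimal.
V_out = 0 + 21123 × 0.000100708 V = 2.12726 V.

2.1273 V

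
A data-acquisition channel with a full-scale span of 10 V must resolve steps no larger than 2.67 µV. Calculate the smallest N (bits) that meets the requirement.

22 bits

Number of steps required ≥ 10 V / 2.67 µV = 3745318.35.
Need 2^N ≥ 3745318.35; 2^21 = 2097152, 2^22 = 4194304.
Minimum N = 22.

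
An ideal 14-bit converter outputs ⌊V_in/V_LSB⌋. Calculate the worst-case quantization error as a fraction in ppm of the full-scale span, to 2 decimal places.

Truncating → worst-case error = 1 LSB = V_FS/2^14, so 1e+06/16384 = 61.0352 ppm of full scale.

61.04 ppm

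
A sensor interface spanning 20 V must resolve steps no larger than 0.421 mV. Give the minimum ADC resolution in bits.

Number of steps required ≥ 20 V / 0.421 mV = 47505.94.
Need 2^N ≥ 47505.94; 2^15 = 32768, 2^16 = 65536.
Minimum N = 16.

16 bits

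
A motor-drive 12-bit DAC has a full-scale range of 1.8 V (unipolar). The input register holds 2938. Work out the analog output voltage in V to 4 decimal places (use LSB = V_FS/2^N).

LSB = 1.8 V / 2^12 = 439.45 µV.
V_out = 0 + 2938 × 0.000439453 V = 1.29111 V.

1.2911 V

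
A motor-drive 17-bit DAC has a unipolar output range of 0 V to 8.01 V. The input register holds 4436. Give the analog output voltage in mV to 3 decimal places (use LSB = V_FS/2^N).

271.090 mV

LSB = 8.01 V / 2^17 = 61.11 µV.
V_out = 0 + 4436 × 6.11115e-05 V = 0.27109 V.
= 271.090 mV.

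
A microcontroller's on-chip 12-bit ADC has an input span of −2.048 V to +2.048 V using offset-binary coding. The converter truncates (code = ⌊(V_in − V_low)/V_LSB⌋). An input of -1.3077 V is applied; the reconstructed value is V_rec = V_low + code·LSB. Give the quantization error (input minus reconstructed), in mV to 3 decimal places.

LSB = 4.096/2^12 = 1.000 mV.
(-1.3077 − (−2.048))/0.001 = 740.3000; ⌊·⌋ gives code 740.
Reconstructed: -1.308 V.
Error = -1.3077 − (−1.308) = 0.0003 V = 0.300 mV.

0.300 mV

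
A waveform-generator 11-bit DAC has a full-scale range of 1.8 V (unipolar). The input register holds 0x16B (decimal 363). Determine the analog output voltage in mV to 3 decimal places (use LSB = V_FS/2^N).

319.043 mV

LSB = 1.8 V / 2^11 = 0.879 mV.
Code 0x16B = 363 decimal.
V_out = 0 + 363 × 0.000878906 V = 0.319043 V.
= 319.043 mV.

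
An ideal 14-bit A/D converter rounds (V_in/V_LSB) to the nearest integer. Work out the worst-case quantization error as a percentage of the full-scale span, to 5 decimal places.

Rounding → worst-case error = ½ LSB = V_FS/2^15, so 100/32768 = 0.00305176 % of full scale.

0.00305 %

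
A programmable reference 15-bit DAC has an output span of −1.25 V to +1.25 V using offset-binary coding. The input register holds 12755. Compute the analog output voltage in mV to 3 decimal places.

-276.871 mV

LSB = 2.5 V / 2^15 = 76.29 µV.
V_out = (−1.25) + 12755 × 7.62939e-05 V = -0.276871 V.
= -276.871 mV.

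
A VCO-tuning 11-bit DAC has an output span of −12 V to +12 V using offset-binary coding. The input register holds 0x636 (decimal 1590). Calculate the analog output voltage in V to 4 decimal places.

LSB = 24 V / 2^11 = 11.719 mV.
Code 0x636 = 1590 decimal.
V_out = (−12) + 1590 × 0.0117188 V = 6.63281 V.

6.6328 V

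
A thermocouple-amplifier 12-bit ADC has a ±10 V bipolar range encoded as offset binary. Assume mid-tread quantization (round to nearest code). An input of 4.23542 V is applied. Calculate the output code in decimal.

code 2915

With 4096 levels over 20 V, one step is 4.883 mV.
(4.23542 − (−10)) / 0.00488281 = 2915.414 LSBs.
So the output code is 2915.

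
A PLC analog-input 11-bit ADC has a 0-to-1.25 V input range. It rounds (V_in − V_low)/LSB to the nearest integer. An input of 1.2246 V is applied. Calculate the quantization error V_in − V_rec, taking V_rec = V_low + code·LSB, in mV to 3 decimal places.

0.235 mV

One LSB is 1.25 V / 2048 = 0.610 mV.
Scaled input = 2006.3846 LSBs, so code = 2006.
V_rec = 0 + 2006·0.000610352 = 1.2243652 V.
Error = 1.2246 − 1.2243652 = 0.000234766 V = 0.235 mV.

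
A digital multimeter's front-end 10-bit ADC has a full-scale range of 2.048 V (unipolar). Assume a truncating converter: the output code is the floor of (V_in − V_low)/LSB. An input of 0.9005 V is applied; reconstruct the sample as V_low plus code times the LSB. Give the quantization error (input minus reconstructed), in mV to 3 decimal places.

Step size: 2.048 V ÷ 2^10 = 2.000 mV.
(V_in − V_low)/LSB = (0.9005 − 0)/0.002 = 450.2500 → code 450 (floor).
Reconstructed: 0.9 V.
V_in − V_rec = 0.0005 V = 0.500 mV.

0.500 mV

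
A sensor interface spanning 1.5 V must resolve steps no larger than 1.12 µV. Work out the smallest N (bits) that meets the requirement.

21 bits

Number of steps required ≥ 1.5 V / 1.12 µV = 1339285.71.
Need 2^N ≥ 1339285.71; 2^20 = 1048576, 2^21 = 2097152.
Minimum N = 21.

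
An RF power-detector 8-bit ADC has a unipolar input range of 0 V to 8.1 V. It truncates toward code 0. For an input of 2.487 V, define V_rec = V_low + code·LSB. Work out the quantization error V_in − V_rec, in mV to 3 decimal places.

19.031 mV

LSB = 8.1/2^8 = 31.641 mV.
Scaled input = 78.6015 LSBs, so code = 78.
V_rec = 0 + 78·0.0316406 = 2.4679687 V.
V_in − V_rec = 0.0190312 V = 19.031 mV.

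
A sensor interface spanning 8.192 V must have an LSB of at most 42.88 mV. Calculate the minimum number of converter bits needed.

8 bits

Number of steps required ≥ 8.192 V / 42.88 mV = 191.04.
Need 2^N ≥ 191.04; 2^7 = 128, 2^8 = 256.
Minimum N = 8.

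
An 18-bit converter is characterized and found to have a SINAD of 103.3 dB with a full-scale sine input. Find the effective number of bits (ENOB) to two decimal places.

16.87 bits

ENOB = (SINAD − 1.76) / 6.02 = (103.3 − 1.76)/6.02 = 16.867.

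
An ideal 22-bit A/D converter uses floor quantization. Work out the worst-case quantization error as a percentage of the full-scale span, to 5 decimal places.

0.00002 %

Truncating → worst-case error = 1 LSB = V_FS/2^22, so 100/4194304 = 2.38419e-05 % of full scale.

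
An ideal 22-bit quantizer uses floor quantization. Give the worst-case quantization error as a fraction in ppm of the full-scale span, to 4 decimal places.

Truncating → worst-case error = 1 LSB = V_FS/2^22, so 1e+06/4194304 = 0.238419 ppm of full scale.

0.2384 ppm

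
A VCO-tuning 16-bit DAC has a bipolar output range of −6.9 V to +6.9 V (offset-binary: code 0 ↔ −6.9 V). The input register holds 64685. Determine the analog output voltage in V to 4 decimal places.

LSB = 13.8 V / 2^16 = 210.57 µV.
V_out = (−6.9) + 64685 × 0.000210571 V = 6.7208 V.

6.7208 V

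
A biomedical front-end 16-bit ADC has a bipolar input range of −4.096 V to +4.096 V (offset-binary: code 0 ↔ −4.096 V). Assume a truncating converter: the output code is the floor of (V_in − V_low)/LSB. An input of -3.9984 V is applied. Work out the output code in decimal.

code 780

With 65536 levels over 8.192 V, one step is 125.00 µV.
Input sits at 780.800 steps above V_low.
So the output code is 780.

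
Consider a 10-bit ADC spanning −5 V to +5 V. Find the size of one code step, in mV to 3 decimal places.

9.766 mV

Full-scale span = 10 V.
LSB = 10 / 2^10 = 10 / 1024 = 0.00976562 V = 9.766 mV.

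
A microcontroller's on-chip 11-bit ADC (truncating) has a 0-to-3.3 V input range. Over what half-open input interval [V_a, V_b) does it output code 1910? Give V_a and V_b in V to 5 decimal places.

LSB = 3.3/2^11 = 1.611 mV.
V_a = V_low + 1910·LSB = 3.07764 V; V_b = V_low + 1911·LSB = 3.07925 V.

[3.07764 V, 3.07925 V)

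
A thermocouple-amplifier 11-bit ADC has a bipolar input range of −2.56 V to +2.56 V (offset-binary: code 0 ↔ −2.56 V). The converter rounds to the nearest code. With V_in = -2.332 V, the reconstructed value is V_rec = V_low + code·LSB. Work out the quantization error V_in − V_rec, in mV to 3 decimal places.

Step size: 5.12 V ÷ 2^11 = 2.500 mV.
Scaled input = 91.2000 LSBs, so code = 91.
Reconstructed: -2.3325 V.
V_in − V_rec = 0.0005 V = 0.500 mV.

0.500 mV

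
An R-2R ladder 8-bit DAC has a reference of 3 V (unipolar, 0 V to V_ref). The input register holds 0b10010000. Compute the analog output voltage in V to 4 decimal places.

1.6875 V

LSB = 3 V / 2^8 = 11.719 mV.
Code 0b10010000 = 144 decimal.
V_out = 0 + 144 × 0.0117188 V = 1.6875 V.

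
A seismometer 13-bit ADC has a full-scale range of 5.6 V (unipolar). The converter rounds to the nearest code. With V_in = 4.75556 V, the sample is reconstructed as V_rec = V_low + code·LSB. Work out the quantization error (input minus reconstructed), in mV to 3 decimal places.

One LSB is 5.6 V / 8192 = 0.684 mV.
Scaled input = 6956.7049 LSBs, so code = 6957.
Reconstructed: 4.7557617 V.
Error = 4.75556 − 4.7557617 = -0.000201719 V = -0.202 mV.

-0.202 mV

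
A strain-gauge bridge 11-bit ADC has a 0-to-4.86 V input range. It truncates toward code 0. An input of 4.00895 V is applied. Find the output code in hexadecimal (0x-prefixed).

Full-scale span = 4.86 V; LSB = 4.86/2^11 = 2.373 mV.
(4.00895 − 0) / 0.00237305 = 1689.368 LSBs.
So the output code is 1689.
In hexadecimal (0x-prefixed): 0x699.

code 0x699 (decimal 1689)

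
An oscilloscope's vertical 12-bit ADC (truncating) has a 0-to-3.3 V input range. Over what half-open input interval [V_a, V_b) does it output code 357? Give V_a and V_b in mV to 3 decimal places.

[287.622 mV, 288.428 mV)

LSB = 3.3/2^12 = 0.806 mV.
V_a = V_low + 357·LSB = 0.287622 V; V_b = V_low + 358·LSB = 0.288428 V.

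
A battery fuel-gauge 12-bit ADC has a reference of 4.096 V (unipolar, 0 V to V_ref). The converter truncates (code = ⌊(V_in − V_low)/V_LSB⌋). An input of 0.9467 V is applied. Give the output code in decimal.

LSB = 4.096 V / 4096 = 1.000 mV.
(0.9467 − 0) / 0.001 = 946.700 LSBs.
Floor → code 946.

code 946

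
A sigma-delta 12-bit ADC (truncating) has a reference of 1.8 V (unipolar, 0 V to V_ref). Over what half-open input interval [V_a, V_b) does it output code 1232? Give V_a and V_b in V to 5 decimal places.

[0.54141 V, 0.54185 V)

LSB = 1.8/2^12 = 439.45 µV.
V_a = V_low + 1232·LSB = 0.541406 V; V_b = V_low + 1233·LSB = 0.541846 V.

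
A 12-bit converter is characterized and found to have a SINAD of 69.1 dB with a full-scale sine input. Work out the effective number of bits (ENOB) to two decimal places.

11.19 bits

ENOB = (SINAD − 1.76) / 6.02 = (69.1 − 1.76)/6.02 = 11.186.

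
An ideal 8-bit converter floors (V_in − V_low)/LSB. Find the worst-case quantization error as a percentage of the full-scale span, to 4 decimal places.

Truncating → worst-case error = 1 LSB = V_FS/2^8, so 100/256 = 0.390625 % of full scale.

0.3906 %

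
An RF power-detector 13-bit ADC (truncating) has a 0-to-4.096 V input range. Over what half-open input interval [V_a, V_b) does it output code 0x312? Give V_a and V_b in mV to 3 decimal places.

[393.000 mV, 393.500 mV)

LSB = 4.096/2^13 = 0.500 mV.
Code 0x312 = 786 decimal.
V_a = V_low + 786·LSB = 0.393 V; V_b = V_low + 787·LSB = 0.3935 V.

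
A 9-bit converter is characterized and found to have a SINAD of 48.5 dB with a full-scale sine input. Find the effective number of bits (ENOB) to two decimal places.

ENOB = (SINAD − 1.76) / 6.02 = (48.5 − 1.76)/6.02 = 7.764.

7.76 bits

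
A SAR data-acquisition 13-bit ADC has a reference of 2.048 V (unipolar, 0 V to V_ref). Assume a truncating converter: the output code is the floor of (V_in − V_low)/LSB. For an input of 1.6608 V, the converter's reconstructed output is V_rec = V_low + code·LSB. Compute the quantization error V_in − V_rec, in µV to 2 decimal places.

LSB = 2.048/2^13 = 250.00 µV.
(V_in − V_low)/LSB = (1.6608 − 0)/0.00025 = 6643.2000 → code 6643 (floor).
Code 6643 maps back to 0 + 6643×0.00025 V = 1.66075 V.
Error = 1.6608 − 1.66075 = 5e-05 V = 50.00 µV.

50.00 µV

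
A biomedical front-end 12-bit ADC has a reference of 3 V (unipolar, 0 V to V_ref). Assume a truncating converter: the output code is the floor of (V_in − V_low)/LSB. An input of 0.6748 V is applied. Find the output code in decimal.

Full-scale span = 3 V; LSB = 3/2^12 = 0.732 mV.
(0.6748 − 0) / 0.000732422 = 921.327 LSBs.
Floor → code 921.

code 921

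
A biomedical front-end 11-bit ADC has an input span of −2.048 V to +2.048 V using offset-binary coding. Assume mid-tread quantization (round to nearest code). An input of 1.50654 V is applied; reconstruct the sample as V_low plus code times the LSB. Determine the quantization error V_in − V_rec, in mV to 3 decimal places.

One LSB is 4.096 V / 2048 = 2.000 mV.
(V_in − V_low)/LSB = (1.50654 − (−2.048))/0.002 = 1777.2700 → code 1777 (round).
Code 1777 maps back to (−2.048) + 1777×0.002 V = 1.506 V.
Difference: 0.00054 V → 0.540 mV.

0.540 mV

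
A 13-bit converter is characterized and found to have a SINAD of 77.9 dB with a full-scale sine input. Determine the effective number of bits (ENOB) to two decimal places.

ENOB = (SINAD − 1.76) / 6.02 = (77.9 − 1.76)/6.02 = 12.648.

12.65 bits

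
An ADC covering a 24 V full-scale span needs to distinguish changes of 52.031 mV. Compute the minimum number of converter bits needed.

9 bits

Number of steps required ≥ 24 V / 52.031 mV = 461.26.
Need 2^N ≥ 461.26; 2^8 = 256, 2^9 = 512.
Minimum N = 9.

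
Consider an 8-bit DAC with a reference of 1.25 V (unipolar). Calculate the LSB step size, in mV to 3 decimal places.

4.883 mV

Full-scale span = 1.25 V.
LSB = 1.25 / 2^8 = 1.25 / 256 = 0.00488281 V = 4.883 mV.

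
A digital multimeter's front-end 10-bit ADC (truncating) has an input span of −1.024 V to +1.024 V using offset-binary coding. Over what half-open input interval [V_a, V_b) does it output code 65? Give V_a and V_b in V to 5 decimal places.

[-0.89400 V, -0.89200 V)

LSB = 2.048/2^10 = 2.000 mV.
V_a = V_low + 65·LSB = -0.894 V; V_b = V_low + 66·LSB = -0.892 V.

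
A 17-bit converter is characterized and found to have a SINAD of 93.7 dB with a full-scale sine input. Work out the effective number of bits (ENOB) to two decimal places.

15.27 bits

ENOB = (SINAD − 1.76) / 6.02 = (93.7 − 1.76)/6.02 = 15.272.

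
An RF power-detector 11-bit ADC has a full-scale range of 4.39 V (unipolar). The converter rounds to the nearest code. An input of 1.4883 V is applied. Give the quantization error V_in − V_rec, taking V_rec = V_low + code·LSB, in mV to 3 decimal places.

0.673 mV

One LSB is 4.39 V / 2048 = 2.144 mV.
(V_in − V_low)/LSB = (1.4883 − 0)/0.00214355 = 694.3140 → code 694 (round).
V_rec = 0 + 694·0.00214355 = 1.487627 V.
V_in − V_rec = 0.000673047 V = 0.673 mV.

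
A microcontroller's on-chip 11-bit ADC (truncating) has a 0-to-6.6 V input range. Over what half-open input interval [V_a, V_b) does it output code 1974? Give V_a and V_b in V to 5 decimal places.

[6.36152 V, 6.36475 V)

LSB = 6.6/2^11 = 3.223 mV.
V_a = V_low + 1974·LSB = 6.36152 V; V_b = V_low + 1975·LSB = 6.36475 V.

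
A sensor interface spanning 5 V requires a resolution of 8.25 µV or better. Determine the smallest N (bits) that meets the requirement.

20 bits

Number of steps required ≥ 5 V / 8.25 µV = 606060.61.
Need 2^N ≥ 606060.61; 2^19 = 524288, 2^20 = 1048576.
Minimum N = 20.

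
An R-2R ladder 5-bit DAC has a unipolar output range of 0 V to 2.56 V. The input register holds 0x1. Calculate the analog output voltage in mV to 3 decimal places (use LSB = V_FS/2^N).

LSB = 2.56 V / 2^5 = 80.000 mV.
Code 0x1 = 1 decimal.
V_out = 0 + 1 × 0.08 V = 0.08 V.
= 80.000 mV.

80.000 mV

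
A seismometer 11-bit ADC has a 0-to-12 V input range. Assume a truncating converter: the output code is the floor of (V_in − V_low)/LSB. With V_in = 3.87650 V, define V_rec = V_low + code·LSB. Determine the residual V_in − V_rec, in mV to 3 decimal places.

3.453 mV

Step size: 12 V ÷ 2^11 = 5.859 mV.
(V_in − V_low)/LSB = (3.87650 − 0)/0.00585938 = 661.5893 → code 661 (floor).
Reconstructed: 3.8730469 V.
Difference: 0.00345313 V → 3.453 mV.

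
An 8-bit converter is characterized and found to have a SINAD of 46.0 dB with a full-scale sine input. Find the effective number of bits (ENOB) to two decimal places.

ENOB = (SINAD − 1.76) / 6.02 = (46.0 − 1.76)/6.02 = 7.349.

7.35 bits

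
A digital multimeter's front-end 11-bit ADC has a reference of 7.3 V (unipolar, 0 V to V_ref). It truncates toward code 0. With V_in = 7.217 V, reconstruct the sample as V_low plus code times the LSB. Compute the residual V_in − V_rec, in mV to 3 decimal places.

Step size: 7.3 V ÷ 2^11 = 3.564 mV.
(V_in − V_low)/LSB = (7.217 − 0)/0.00356445 = 2024.7145 → code 2024 (floor).
Reconstructed: 7.2144531 V.
Error = 7.217 − 7.2144531 = 0.00254688 V = 2.547 mV.

2.547 mV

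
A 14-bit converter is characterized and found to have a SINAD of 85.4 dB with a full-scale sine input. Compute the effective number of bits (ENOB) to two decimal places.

13.89 bits

ENOB = (SINAD − 1.76) / 6.02 = (85.4 − 1.76)/6.02 = 13.894.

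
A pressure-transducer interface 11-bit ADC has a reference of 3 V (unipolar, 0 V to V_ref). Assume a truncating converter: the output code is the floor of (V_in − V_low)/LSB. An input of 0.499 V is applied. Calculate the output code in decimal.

code 340

With 2048 levels over 3 V, one step is 1.465 mV.
Input sits at 340.651 steps above V_low.
Floor → code 340.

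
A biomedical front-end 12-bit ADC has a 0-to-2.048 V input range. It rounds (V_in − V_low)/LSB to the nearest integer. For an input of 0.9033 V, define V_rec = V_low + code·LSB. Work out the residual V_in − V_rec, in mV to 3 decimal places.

One LSB is 2.048 V / 4096 = 0.500 mV.
Scaled input = 1806.6000 LSBs, so code = 1807.
Code 1807 maps back to 0 + 1807×0.0005 V = 0.9035 V.
Error = 0.9033 − 0.9035 = -0.0002 V = -0.200 mV.

-0.200 mV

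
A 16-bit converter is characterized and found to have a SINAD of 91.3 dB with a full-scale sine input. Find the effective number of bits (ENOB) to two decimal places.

ENOB = (SINAD − 1.76) / 6.02 = (91.3 − 1.76)/6.02 = 14.874.

14.87 bits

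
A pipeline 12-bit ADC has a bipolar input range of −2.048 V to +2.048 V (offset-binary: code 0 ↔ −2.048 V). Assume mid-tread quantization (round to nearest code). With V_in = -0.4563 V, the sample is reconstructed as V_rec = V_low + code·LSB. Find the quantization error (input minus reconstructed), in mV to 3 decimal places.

-0.300 mV

One LSB is 4.096 V / 4096 = 1.000 mV.
Scaled input = 1591.7000 LSBs, so code = 1592.
Reconstructed: -0.456 V.
Difference: -0.0003 V → -0.300 mV.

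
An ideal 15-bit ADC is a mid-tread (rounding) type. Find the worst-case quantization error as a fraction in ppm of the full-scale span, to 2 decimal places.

Rounding → worst-case error = ½ LSB = V_FS/2^16, so 1e+06/65536 = 15.2588 ppm of full scale.

15.26 ppm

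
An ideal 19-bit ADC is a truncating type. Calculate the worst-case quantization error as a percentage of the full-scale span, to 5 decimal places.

Truncating → worst-case error = 1 LSB = V_FS/2^19, so 100/524288 = 0.000190735 % of full scale.

0.00019 %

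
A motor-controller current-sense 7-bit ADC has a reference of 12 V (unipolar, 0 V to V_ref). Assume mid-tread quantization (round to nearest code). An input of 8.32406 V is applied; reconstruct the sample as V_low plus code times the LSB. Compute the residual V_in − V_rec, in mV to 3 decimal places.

-19.690 mV

LSB = 12/2^7 = 93.750 mV.
(V_in − V_low)/LSB = (8.32406 − 0)/0.09375 = 88.7900 → code 89 (round).
Reconstructed: 8.34375 V.
Difference: -0.01969 V → -19.690 mV.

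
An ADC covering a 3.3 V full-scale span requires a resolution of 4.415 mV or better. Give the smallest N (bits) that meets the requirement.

10 bits

Number of steps required ≥ 3.3 V / 4.415 mV = 747.45.
Need 2^N ≥ 747.45; 2^9 = 512, 2^10 = 1024.
Minimum N = 10.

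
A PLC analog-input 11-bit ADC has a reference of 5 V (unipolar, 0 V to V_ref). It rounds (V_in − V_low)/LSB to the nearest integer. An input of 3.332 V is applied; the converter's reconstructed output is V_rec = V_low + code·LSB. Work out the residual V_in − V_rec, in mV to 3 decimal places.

-0.520 mV

One LSB is 5 V / 2048 = 2.441 mV.
(3.332 − 0)/0.00244141 = 1364.7872; round gives code 1365.
Reconstructed: 3.3325195 V.
Error = 3.332 − 3.3325195 = -0.000519531 V = -0.520 mV.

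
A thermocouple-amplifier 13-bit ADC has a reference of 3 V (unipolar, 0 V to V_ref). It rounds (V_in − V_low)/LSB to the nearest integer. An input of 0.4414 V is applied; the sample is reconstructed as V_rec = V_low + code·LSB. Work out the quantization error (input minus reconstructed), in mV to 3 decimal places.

Step size: 3 V ÷ 2^13 = 366.21 µV.
(0.4414 − 0)/0.000366211 = 1205.3163; round gives code 1205.
V_rec = 0 + 1205·0.000366211 = 0.44128418 V.
Difference: 0.00011582 V → 0.116 mV.

0.116 mV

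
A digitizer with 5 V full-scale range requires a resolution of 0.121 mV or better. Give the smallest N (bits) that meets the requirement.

Number of steps required ≥ 5 V / 0.121 mV = 41322.31.
Need 2^N ≥ 41322.31; 2^15 = 32768, 2^16 = 65536.
Minimum N = 16.

16 bits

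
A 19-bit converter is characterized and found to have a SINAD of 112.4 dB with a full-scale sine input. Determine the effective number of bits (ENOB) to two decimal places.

18.38 bits

ENOB = (SINAD − 1.76) / 6.02 = (112.4 − 1.76)/6.02 = 18.379.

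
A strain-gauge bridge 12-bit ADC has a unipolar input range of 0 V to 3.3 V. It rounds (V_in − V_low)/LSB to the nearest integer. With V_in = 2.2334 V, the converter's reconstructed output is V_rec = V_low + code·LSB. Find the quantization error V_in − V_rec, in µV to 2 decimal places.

One LSB is 3.3 V / 4096 = 0.806 mV.
(2.2334 − 0)/0.000805664 = 2772.1232; round gives code 2772.
V_rec = 0 + 2772·0.000805664 = 2.2333008 V.
Error = 2.2334 − 2.2333008 = 9.92187e-05 V = 99.22 µV.

99.22 µV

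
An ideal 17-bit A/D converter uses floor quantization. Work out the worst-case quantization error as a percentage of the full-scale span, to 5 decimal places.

Truncating → worst-case error = 1 LSB = V_FS/2^17, so 100/131072 = 0.000762939 % of full scale.

0.00076 %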